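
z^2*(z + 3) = z^3 + 3*z^2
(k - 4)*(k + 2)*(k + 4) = k^3 + 2*k^2 - 16*k - 32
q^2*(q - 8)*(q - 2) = q^4 - 10*q^3 + 16*q^2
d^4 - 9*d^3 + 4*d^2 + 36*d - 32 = (d - 8)*(d - 2)*(d - 1)*(d + 2)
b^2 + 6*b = b*(b + 6)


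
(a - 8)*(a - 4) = a^2 - 12*a + 32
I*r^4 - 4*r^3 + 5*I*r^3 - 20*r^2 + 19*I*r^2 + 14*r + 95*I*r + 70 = (r + 5)*(r - 2*I)*(r + 7*I)*(I*r + 1)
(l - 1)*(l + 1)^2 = l^3 + l^2 - l - 1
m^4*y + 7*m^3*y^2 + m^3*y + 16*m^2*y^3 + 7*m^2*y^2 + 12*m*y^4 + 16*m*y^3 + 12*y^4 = (m + 2*y)^2*(m + 3*y)*(m*y + y)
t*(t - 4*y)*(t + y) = t^3 - 3*t^2*y - 4*t*y^2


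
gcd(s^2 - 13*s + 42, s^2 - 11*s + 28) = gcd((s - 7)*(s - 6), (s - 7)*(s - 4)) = s - 7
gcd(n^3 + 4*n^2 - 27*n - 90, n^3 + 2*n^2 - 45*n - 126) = n^2 + 9*n + 18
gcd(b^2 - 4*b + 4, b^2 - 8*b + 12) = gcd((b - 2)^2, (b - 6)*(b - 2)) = b - 2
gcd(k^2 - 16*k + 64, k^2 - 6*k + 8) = 1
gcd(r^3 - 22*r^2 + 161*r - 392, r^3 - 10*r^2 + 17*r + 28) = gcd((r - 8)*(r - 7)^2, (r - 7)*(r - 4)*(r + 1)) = r - 7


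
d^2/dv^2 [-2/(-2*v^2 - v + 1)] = 4*(-4*v^2 - 2*v + (4*v + 1)^2 + 2)/(2*v^2 + v - 1)^3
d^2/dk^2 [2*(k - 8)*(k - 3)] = 4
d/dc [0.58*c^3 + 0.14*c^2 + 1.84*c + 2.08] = 1.74*c^2 + 0.28*c + 1.84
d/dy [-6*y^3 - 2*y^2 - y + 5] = -18*y^2 - 4*y - 1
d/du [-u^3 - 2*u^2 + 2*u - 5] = -3*u^2 - 4*u + 2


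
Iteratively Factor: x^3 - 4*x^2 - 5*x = (x - 5)*(x^2 + x) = x*(x - 5)*(x + 1)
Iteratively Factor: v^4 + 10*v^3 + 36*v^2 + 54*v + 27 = (v + 1)*(v^3 + 9*v^2 + 27*v + 27) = (v + 1)*(v + 3)*(v^2 + 6*v + 9) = (v + 1)*(v + 3)^2*(v + 3)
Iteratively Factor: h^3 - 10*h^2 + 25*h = (h)*(h^2 - 10*h + 25) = h*(h - 5)*(h - 5)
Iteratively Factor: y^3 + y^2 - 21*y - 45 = (y - 5)*(y^2 + 6*y + 9) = (y - 5)*(y + 3)*(y + 3)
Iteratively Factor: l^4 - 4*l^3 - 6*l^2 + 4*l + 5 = (l + 1)*(l^3 - 5*l^2 - l + 5) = (l - 5)*(l + 1)*(l^2 - 1) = (l - 5)*(l - 1)*(l + 1)*(l + 1)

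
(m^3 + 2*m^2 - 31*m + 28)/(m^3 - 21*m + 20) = (m + 7)/(m + 5)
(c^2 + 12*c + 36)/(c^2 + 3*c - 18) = (c + 6)/(c - 3)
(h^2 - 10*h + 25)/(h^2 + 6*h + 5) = (h^2 - 10*h + 25)/(h^2 + 6*h + 5)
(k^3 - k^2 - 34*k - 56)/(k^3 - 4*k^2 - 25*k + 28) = (k + 2)/(k - 1)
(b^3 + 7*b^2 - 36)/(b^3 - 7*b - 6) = (-b^3 - 7*b^2 + 36)/(-b^3 + 7*b + 6)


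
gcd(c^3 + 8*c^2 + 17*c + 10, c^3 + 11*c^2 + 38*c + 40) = c^2 + 7*c + 10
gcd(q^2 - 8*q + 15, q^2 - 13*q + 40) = q - 5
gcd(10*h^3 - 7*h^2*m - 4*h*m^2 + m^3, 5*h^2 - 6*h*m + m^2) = 5*h^2 - 6*h*m + m^2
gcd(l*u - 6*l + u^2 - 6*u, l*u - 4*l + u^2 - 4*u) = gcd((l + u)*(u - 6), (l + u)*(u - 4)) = l + u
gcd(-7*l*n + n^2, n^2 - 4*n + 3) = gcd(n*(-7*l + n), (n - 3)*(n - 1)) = 1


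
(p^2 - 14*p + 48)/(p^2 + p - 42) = (p - 8)/(p + 7)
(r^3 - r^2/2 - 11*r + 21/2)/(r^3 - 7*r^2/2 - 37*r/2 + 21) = (r - 3)/(r - 6)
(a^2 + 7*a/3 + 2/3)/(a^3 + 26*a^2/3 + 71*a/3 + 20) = (3*a^2 + 7*a + 2)/(3*a^3 + 26*a^2 + 71*a + 60)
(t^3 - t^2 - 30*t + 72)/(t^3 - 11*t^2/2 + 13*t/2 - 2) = 2*(t^2 + 3*t - 18)/(2*t^2 - 3*t + 1)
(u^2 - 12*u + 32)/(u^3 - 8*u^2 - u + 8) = (u - 4)/(u^2 - 1)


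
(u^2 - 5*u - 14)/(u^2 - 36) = (u^2 - 5*u - 14)/(u^2 - 36)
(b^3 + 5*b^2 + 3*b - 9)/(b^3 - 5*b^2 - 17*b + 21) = (b + 3)/(b - 7)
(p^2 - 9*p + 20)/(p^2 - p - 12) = (p - 5)/(p + 3)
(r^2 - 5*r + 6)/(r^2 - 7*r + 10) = (r - 3)/(r - 5)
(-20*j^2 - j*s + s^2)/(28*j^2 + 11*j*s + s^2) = (-5*j + s)/(7*j + s)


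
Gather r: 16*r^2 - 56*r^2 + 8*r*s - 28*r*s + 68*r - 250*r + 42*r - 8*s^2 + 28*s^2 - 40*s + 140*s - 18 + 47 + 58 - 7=-40*r^2 + r*(-20*s - 140) + 20*s^2 + 100*s + 80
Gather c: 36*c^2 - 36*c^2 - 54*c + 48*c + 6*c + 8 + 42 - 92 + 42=0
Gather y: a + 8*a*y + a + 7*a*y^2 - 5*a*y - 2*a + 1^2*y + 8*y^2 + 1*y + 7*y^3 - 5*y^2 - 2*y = 3*a*y + 7*y^3 + y^2*(7*a + 3)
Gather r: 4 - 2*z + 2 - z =6 - 3*z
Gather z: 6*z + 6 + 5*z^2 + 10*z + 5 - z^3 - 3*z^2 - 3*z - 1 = -z^3 + 2*z^2 + 13*z + 10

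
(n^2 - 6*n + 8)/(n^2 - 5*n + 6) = (n - 4)/(n - 3)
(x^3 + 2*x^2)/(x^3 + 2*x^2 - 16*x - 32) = x^2/(x^2 - 16)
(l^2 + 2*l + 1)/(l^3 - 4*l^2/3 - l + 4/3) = 3*(l + 1)/(3*l^2 - 7*l + 4)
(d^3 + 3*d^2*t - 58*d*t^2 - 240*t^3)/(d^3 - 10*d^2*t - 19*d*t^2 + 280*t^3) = (-d - 6*t)/(-d + 7*t)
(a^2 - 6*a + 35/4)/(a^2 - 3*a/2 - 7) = (a - 5/2)/(a + 2)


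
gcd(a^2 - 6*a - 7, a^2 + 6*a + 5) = a + 1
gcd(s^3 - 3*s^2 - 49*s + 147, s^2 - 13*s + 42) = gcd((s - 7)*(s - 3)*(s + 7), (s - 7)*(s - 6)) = s - 7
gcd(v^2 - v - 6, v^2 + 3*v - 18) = v - 3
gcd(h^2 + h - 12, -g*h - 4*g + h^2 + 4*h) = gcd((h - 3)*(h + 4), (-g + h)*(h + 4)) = h + 4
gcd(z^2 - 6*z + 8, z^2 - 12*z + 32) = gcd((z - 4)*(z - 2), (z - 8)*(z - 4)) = z - 4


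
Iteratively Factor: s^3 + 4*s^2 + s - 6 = (s + 3)*(s^2 + s - 2) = (s - 1)*(s + 3)*(s + 2)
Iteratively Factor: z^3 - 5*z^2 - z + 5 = (z + 1)*(z^2 - 6*z + 5) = (z - 1)*(z + 1)*(z - 5)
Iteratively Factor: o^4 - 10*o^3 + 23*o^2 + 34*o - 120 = (o - 5)*(o^3 - 5*o^2 - 2*o + 24) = (o - 5)*(o - 3)*(o^2 - 2*o - 8) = (o - 5)*(o - 4)*(o - 3)*(o + 2)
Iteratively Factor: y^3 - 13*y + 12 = (y + 4)*(y^2 - 4*y + 3) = (y - 3)*(y + 4)*(y - 1)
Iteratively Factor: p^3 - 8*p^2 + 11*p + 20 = (p - 5)*(p^2 - 3*p - 4) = (p - 5)*(p + 1)*(p - 4)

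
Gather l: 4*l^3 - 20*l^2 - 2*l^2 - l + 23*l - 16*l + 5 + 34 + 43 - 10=4*l^3 - 22*l^2 + 6*l + 72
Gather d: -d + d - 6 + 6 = 0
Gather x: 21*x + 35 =21*x + 35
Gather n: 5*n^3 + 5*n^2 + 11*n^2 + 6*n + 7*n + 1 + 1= 5*n^3 + 16*n^2 + 13*n + 2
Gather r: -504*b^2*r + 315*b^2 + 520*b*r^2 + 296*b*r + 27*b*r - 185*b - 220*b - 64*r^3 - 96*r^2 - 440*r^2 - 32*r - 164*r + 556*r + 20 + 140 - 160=315*b^2 - 405*b - 64*r^3 + r^2*(520*b - 536) + r*(-504*b^2 + 323*b + 360)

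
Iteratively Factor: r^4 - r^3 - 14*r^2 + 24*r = (r + 4)*(r^3 - 5*r^2 + 6*r) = r*(r + 4)*(r^2 - 5*r + 6) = r*(r - 3)*(r + 4)*(r - 2)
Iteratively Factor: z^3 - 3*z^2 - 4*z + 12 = (z - 3)*(z^2 - 4) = (z - 3)*(z + 2)*(z - 2)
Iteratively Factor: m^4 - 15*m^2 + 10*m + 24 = (m - 3)*(m^3 + 3*m^2 - 6*m - 8) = (m - 3)*(m + 4)*(m^2 - m - 2) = (m - 3)*(m + 1)*(m + 4)*(m - 2)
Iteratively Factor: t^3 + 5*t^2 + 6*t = (t + 2)*(t^2 + 3*t) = (t + 2)*(t + 3)*(t)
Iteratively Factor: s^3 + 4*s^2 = (s + 4)*(s^2) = s*(s + 4)*(s)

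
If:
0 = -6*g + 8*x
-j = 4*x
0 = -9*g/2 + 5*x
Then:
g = 0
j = 0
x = 0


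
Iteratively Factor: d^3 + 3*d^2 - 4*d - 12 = (d + 3)*(d^2 - 4) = (d - 2)*(d + 3)*(d + 2)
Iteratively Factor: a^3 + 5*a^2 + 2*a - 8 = (a - 1)*(a^2 + 6*a + 8) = (a - 1)*(a + 4)*(a + 2)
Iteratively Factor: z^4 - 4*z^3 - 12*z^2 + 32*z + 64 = (z - 4)*(z^3 - 12*z - 16) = (z - 4)^2*(z^2 + 4*z + 4) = (z - 4)^2*(z + 2)*(z + 2)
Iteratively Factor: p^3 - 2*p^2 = (p)*(p^2 - 2*p) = p^2*(p - 2)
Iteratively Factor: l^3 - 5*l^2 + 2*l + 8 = (l - 4)*(l^2 - l - 2) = (l - 4)*(l - 2)*(l + 1)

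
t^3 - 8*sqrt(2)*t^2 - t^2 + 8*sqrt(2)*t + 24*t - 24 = (t - 1)*(t - 6*sqrt(2))*(t - 2*sqrt(2))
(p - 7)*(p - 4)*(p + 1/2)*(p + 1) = p^4 - 19*p^3/2 + 12*p^2 + 73*p/2 + 14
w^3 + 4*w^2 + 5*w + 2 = (w + 1)^2*(w + 2)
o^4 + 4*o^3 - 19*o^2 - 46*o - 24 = (o - 4)*(o + 1)^2*(o + 6)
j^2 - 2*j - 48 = (j - 8)*(j + 6)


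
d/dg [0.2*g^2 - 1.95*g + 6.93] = 0.4*g - 1.95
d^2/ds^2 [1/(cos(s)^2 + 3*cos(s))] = (-(1 - cos(2*s))^2 + 45*cos(s)/4 - 11*cos(2*s)/2 - 9*cos(3*s)/4 + 33/2)/((cos(s) + 3)^3*cos(s)^3)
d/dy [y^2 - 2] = 2*y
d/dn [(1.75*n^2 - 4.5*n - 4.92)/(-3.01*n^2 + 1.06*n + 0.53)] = (-11.69*n^2 - 27.7634*n + 2.8302)/(9.0601*n^4 - 6.3812*n^3 - 2.067*n^2 + 1.1236*n + 0.2809)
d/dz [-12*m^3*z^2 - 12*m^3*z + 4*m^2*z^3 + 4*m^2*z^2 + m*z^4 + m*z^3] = m*(-24*m^2*z - 12*m^2 + 12*m*z^2 + 8*m*z + 4*z^3 + 3*z^2)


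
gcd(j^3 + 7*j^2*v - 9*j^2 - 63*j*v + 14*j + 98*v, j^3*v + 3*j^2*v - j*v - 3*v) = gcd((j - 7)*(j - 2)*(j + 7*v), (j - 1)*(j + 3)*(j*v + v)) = 1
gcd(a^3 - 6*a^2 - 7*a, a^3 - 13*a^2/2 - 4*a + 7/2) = a^2 - 6*a - 7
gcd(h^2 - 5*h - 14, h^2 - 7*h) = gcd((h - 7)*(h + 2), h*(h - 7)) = h - 7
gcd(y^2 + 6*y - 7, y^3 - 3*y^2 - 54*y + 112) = y + 7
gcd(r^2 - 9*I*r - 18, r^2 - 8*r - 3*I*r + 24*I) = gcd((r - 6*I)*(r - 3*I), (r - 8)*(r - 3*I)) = r - 3*I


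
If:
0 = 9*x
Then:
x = 0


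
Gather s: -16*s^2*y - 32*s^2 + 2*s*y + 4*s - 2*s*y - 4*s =s^2*(-16*y - 32)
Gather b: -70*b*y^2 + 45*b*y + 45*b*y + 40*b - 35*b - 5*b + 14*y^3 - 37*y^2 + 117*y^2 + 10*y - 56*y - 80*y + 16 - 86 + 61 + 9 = b*(-70*y^2 + 90*y) + 14*y^3 + 80*y^2 - 126*y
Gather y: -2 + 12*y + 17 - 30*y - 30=-18*y - 15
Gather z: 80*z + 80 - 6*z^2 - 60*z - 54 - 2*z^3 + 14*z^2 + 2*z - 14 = -2*z^3 + 8*z^2 + 22*z + 12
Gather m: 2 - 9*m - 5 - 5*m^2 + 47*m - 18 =-5*m^2 + 38*m - 21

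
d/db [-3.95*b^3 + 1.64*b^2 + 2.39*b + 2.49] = -11.85*b^2 + 3.28*b + 2.39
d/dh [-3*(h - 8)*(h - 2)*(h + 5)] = -9*h^2 + 30*h + 102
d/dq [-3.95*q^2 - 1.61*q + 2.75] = -7.9*q - 1.61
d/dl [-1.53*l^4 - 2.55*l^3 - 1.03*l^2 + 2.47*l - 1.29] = -6.12*l^3 - 7.65*l^2 - 2.06*l + 2.47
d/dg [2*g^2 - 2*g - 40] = 4*g - 2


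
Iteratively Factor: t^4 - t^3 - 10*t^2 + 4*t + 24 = (t - 2)*(t^3 + t^2 - 8*t - 12) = (t - 2)*(t + 2)*(t^2 - t - 6) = (t - 3)*(t - 2)*(t + 2)*(t + 2)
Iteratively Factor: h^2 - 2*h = (h)*(h - 2)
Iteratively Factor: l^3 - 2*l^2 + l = (l)*(l^2 - 2*l + 1) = l*(l - 1)*(l - 1)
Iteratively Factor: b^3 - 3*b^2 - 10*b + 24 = (b - 4)*(b^2 + b - 6) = (b - 4)*(b + 3)*(b - 2)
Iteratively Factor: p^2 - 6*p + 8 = (p - 4)*(p - 2)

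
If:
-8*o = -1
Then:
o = 1/8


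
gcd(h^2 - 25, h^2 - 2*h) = 1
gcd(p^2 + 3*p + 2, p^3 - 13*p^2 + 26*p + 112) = p + 2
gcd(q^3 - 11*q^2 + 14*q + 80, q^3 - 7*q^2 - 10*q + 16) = q^2 - 6*q - 16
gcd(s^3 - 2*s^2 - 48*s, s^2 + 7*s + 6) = s + 6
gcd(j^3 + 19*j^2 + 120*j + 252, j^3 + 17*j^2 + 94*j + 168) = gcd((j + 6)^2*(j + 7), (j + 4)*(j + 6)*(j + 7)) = j^2 + 13*j + 42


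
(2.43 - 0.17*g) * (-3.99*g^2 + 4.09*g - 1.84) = 0.6783*g^3 - 10.391*g^2 + 10.2515*g - 4.4712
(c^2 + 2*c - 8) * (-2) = -2*c^2 - 4*c + 16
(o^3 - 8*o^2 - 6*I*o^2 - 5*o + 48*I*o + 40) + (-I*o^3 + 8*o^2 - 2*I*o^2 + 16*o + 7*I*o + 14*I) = o^3 - I*o^3 - 8*I*o^2 + 11*o + 55*I*o + 40 + 14*I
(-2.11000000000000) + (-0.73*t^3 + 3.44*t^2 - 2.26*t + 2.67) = -0.73*t^3 + 3.44*t^2 - 2.26*t + 0.56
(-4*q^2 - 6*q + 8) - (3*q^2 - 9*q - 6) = -7*q^2 + 3*q + 14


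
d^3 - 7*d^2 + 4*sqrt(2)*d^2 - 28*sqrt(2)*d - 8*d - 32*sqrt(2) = (d - 8)*(d + 1)*(d + 4*sqrt(2))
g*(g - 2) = g^2 - 2*g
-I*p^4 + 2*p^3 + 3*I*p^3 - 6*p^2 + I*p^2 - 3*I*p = p*(p - 3)*(p + I)*(-I*p + 1)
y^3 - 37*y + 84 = (y - 4)*(y - 3)*(y + 7)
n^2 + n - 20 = (n - 4)*(n + 5)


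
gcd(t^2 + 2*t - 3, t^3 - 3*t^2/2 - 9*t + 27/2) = t + 3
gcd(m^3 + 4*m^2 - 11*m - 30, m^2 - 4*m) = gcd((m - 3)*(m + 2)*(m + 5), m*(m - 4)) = 1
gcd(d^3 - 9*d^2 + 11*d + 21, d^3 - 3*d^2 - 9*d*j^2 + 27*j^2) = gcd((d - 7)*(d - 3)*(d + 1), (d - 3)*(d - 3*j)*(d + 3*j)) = d - 3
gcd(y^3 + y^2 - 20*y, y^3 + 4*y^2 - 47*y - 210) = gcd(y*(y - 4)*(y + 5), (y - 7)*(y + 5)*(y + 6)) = y + 5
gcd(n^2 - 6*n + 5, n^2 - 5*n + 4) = n - 1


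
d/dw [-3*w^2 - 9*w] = -6*w - 9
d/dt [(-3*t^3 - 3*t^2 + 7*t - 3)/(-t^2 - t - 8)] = (3*t^4 + 6*t^3 + 82*t^2 + 42*t - 59)/(t^4 + 2*t^3 + 17*t^2 + 16*t + 64)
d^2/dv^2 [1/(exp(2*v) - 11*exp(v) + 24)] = ((11 - 4*exp(v))*(exp(2*v) - 11*exp(v) + 24) + 2*(2*exp(v) - 11)^2*exp(v))*exp(v)/(exp(2*v) - 11*exp(v) + 24)^3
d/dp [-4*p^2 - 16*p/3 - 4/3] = -8*p - 16/3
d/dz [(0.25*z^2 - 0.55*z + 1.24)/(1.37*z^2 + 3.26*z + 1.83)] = (1.5685*z^2 - 2.4826*z - 5.0489)/(1.8769*z^4 + 8.9324*z^3 + 15.6418*z^2 + 11.9316*z + 3.3489)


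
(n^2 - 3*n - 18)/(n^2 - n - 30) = (n + 3)/(n + 5)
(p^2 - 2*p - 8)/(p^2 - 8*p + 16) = (p + 2)/(p - 4)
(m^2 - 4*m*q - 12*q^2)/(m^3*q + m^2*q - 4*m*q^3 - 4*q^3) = (-m + 6*q)/(q*(-m^2 + 2*m*q - m + 2*q))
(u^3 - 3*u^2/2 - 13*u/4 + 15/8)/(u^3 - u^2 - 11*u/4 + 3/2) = (u - 5/2)/(u - 2)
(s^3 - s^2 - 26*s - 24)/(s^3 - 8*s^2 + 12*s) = (s^2 + 5*s + 4)/(s*(s - 2))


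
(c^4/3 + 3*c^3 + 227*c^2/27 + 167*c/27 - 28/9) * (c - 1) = c^5/3 + 8*c^4/3 + 146*c^3/27 - 20*c^2/9 - 251*c/27 + 28/9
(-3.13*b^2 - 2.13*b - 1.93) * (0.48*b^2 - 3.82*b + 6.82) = -1.5024*b^4 + 10.9342*b^3 - 14.1364*b^2 - 7.154*b - 13.1626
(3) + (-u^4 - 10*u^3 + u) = -u^4 - 10*u^3 + u + 3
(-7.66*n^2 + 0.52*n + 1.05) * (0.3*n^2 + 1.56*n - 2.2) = -2.298*n^4 - 11.7936*n^3 + 17.9782*n^2 + 0.494*n - 2.31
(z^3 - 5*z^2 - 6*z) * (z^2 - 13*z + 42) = z^5 - 18*z^4 + 101*z^3 - 132*z^2 - 252*z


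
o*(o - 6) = o^2 - 6*o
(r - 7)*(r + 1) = r^2 - 6*r - 7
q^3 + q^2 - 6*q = q*(q - 2)*(q + 3)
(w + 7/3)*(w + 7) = w^2 + 28*w/3 + 49/3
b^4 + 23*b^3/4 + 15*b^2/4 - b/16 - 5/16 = (b - 1/4)*(b + 1/2)^2*(b + 5)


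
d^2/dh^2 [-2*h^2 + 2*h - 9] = -4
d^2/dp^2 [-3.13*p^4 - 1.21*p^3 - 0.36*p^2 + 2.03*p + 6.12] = -37.56*p^2 - 7.26*p - 0.72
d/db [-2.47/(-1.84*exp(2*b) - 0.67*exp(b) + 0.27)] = (-9.0896*exp(b) - 1.6549)*exp(b)/(1.84*exp(2*b) + 0.67*exp(b) - 0.27)^2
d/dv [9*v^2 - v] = 18*v - 1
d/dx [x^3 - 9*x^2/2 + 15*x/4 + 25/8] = 3*x^2 - 9*x + 15/4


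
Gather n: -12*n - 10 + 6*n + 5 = -6*n - 5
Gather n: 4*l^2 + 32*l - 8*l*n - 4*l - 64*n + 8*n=4*l^2 + 28*l + n*(-8*l - 56)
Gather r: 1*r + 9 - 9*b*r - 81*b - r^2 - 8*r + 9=-81*b - r^2 + r*(-9*b - 7) + 18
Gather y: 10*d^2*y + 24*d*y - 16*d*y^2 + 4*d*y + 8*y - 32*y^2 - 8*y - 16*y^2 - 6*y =y^2*(-16*d - 48) + y*(10*d^2 + 28*d - 6)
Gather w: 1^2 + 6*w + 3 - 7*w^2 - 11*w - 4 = -7*w^2 - 5*w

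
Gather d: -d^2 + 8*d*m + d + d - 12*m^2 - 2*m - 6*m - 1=-d^2 + d*(8*m + 2) - 12*m^2 - 8*m - 1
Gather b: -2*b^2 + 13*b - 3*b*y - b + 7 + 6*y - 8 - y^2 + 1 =-2*b^2 + b*(12 - 3*y) - y^2 + 6*y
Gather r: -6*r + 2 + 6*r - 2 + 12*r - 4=12*r - 4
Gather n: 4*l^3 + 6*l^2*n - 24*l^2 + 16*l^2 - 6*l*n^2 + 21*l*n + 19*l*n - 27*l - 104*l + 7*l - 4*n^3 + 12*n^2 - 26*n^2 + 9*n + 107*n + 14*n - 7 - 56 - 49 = 4*l^3 - 8*l^2 - 124*l - 4*n^3 + n^2*(-6*l - 14) + n*(6*l^2 + 40*l + 130) - 112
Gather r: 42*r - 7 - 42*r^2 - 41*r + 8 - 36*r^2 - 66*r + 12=-78*r^2 - 65*r + 13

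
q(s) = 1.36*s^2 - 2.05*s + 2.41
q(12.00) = 173.65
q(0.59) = 1.67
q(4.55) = 21.24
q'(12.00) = 30.59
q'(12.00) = 30.59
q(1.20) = 1.91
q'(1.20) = 1.21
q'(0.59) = -0.45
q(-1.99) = 11.88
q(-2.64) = 17.30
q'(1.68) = 2.52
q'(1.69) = 2.55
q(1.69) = 2.83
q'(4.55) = 10.33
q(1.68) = 2.80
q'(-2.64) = -9.23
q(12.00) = 173.65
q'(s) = 2.72*s - 2.05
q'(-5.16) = -16.09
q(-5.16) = 49.20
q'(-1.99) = -7.46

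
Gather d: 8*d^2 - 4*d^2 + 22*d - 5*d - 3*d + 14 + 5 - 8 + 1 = 4*d^2 + 14*d + 12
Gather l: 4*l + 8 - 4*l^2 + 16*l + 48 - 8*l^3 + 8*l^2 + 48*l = -8*l^3 + 4*l^2 + 68*l + 56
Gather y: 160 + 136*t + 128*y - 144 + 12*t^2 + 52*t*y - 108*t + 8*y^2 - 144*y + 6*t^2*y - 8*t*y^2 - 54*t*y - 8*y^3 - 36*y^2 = 12*t^2 + 28*t - 8*y^3 + y^2*(-8*t - 28) + y*(6*t^2 - 2*t - 16) + 16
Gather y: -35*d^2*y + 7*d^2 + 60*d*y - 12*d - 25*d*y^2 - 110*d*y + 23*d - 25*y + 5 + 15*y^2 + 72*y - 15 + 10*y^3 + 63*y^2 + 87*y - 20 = 7*d^2 + 11*d + 10*y^3 + y^2*(78 - 25*d) + y*(-35*d^2 - 50*d + 134) - 30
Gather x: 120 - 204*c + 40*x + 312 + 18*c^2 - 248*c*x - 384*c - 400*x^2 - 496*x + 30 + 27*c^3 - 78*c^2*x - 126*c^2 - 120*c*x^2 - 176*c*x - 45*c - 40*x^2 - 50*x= 27*c^3 - 108*c^2 - 633*c + x^2*(-120*c - 440) + x*(-78*c^2 - 424*c - 506) + 462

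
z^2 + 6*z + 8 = (z + 2)*(z + 4)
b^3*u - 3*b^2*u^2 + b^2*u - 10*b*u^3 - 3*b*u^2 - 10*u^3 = (b - 5*u)*(b + 2*u)*(b*u + u)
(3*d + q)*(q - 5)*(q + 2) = 3*d*q^2 - 9*d*q - 30*d + q^3 - 3*q^2 - 10*q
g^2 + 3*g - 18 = (g - 3)*(g + 6)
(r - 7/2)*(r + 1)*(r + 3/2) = r^3 - r^2 - 29*r/4 - 21/4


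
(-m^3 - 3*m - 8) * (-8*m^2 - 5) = 8*m^5 + 29*m^3 + 64*m^2 + 15*m + 40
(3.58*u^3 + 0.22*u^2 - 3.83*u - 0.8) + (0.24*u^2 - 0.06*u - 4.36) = 3.58*u^3 + 0.46*u^2 - 3.89*u - 5.16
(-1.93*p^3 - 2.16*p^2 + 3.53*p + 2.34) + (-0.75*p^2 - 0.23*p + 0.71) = -1.93*p^3 - 2.91*p^2 + 3.3*p + 3.05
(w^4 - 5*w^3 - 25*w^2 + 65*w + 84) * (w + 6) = w^5 + w^4 - 55*w^3 - 85*w^2 + 474*w + 504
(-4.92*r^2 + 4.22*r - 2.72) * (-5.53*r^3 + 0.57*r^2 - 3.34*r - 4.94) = 27.2076*r^5 - 26.141*r^4 + 33.8798*r^3 + 8.6596*r^2 - 11.762*r + 13.4368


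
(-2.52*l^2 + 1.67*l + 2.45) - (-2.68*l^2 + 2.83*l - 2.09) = 0.16*l^2 - 1.16*l + 4.54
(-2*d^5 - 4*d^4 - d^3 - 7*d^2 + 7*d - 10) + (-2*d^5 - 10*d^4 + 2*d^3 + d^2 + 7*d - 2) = -4*d^5 - 14*d^4 + d^3 - 6*d^2 + 14*d - 12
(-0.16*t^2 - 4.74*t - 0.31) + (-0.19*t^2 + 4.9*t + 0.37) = -0.35*t^2 + 0.16*t + 0.06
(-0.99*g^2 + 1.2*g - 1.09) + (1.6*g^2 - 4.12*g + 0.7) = 0.61*g^2 - 2.92*g - 0.39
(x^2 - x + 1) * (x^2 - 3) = x^4 - x^3 - 2*x^2 + 3*x - 3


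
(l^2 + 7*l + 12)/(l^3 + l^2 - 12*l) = (l + 3)/(l*(l - 3))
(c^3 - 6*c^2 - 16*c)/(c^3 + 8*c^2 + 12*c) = (c - 8)/(c + 6)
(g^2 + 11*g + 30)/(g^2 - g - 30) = (g + 6)/(g - 6)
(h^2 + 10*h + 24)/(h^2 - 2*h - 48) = (h + 4)/(h - 8)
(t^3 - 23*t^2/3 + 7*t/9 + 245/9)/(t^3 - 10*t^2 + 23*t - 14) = (9*t^2 - 6*t - 35)/(9*(t^2 - 3*t + 2))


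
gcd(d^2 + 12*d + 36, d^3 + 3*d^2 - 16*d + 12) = d + 6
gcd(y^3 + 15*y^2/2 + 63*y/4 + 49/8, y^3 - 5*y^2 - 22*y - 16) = 1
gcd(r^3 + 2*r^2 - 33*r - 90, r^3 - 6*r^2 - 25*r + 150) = r^2 - r - 30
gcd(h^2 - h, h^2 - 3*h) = h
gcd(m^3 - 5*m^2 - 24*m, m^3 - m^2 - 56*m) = m^2 - 8*m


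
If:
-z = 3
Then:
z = -3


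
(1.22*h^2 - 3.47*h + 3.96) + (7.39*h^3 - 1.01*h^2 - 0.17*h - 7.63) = 7.39*h^3 + 0.21*h^2 - 3.64*h - 3.67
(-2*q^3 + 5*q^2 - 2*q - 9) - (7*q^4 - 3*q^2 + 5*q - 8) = -7*q^4 - 2*q^3 + 8*q^2 - 7*q - 1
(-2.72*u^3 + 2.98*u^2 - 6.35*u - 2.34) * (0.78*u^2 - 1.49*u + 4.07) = -2.1216*u^5 + 6.3772*u^4 - 20.4636*u^3 + 19.7649*u^2 - 22.3579*u - 9.5238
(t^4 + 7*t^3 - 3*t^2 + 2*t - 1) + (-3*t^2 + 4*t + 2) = t^4 + 7*t^3 - 6*t^2 + 6*t + 1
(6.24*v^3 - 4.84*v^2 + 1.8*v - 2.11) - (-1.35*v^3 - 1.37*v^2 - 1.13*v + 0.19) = 7.59*v^3 - 3.47*v^2 + 2.93*v - 2.3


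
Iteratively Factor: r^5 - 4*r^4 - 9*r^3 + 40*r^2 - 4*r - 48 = (r + 3)*(r^4 - 7*r^3 + 12*r^2 + 4*r - 16) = (r - 2)*(r + 3)*(r^3 - 5*r^2 + 2*r + 8) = (r - 4)*(r - 2)*(r + 3)*(r^2 - r - 2) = (r - 4)*(r - 2)*(r + 1)*(r + 3)*(r - 2)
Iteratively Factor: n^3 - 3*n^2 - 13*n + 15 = (n - 5)*(n^2 + 2*n - 3) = (n - 5)*(n + 3)*(n - 1)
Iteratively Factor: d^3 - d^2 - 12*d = (d + 3)*(d^2 - 4*d) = (d - 4)*(d + 3)*(d)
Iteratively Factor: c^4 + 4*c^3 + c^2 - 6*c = (c)*(c^3 + 4*c^2 + c - 6) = c*(c + 2)*(c^2 + 2*c - 3) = c*(c + 2)*(c + 3)*(c - 1)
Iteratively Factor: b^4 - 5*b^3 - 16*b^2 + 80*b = (b)*(b^3 - 5*b^2 - 16*b + 80) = b*(b - 5)*(b^2 - 16) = b*(b - 5)*(b + 4)*(b - 4)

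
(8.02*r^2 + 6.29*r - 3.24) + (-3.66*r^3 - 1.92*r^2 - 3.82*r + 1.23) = -3.66*r^3 + 6.1*r^2 + 2.47*r - 2.01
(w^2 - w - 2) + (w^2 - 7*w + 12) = 2*w^2 - 8*w + 10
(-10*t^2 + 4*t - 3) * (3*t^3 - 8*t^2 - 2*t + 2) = -30*t^5 + 92*t^4 - 21*t^3 - 4*t^2 + 14*t - 6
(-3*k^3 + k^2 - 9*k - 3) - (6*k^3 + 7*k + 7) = -9*k^3 + k^2 - 16*k - 10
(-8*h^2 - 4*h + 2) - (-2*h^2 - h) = -6*h^2 - 3*h + 2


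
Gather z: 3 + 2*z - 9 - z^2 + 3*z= -z^2 + 5*z - 6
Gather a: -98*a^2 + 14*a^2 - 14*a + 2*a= -84*a^2 - 12*a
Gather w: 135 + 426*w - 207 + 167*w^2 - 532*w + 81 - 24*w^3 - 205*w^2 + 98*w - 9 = -24*w^3 - 38*w^2 - 8*w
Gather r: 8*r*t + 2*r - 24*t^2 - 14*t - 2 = r*(8*t + 2) - 24*t^2 - 14*t - 2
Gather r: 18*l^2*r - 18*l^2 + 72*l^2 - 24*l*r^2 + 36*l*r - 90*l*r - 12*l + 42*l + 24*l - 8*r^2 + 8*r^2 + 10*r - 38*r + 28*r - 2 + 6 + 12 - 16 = 54*l^2 - 24*l*r^2 + 54*l + r*(18*l^2 - 54*l)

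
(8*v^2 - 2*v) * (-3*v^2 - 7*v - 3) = -24*v^4 - 50*v^3 - 10*v^2 + 6*v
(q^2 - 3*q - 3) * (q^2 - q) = q^4 - 4*q^3 + 3*q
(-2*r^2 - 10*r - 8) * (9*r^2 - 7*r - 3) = -18*r^4 - 76*r^3 + 4*r^2 + 86*r + 24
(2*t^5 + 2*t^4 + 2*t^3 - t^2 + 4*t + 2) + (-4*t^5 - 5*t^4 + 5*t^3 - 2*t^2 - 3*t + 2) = -2*t^5 - 3*t^4 + 7*t^3 - 3*t^2 + t + 4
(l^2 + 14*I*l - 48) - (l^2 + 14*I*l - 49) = 1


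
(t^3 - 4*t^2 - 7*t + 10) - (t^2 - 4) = t^3 - 5*t^2 - 7*t + 14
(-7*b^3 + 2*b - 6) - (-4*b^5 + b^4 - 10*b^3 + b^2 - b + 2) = 4*b^5 - b^4 + 3*b^3 - b^2 + 3*b - 8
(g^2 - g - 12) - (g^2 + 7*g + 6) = -8*g - 18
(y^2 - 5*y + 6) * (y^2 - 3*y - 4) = y^4 - 8*y^3 + 17*y^2 + 2*y - 24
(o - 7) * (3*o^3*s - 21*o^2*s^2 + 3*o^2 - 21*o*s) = 3*o^4*s - 21*o^3*s^2 - 21*o^3*s + 3*o^3 + 147*o^2*s^2 - 21*o^2*s - 21*o^2 + 147*o*s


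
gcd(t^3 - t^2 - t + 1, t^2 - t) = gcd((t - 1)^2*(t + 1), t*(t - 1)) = t - 1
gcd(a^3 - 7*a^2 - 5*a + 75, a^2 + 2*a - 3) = a + 3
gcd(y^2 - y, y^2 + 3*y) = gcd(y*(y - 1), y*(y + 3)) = y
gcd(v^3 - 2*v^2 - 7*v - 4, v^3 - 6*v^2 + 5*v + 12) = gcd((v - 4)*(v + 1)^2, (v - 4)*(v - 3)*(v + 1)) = v^2 - 3*v - 4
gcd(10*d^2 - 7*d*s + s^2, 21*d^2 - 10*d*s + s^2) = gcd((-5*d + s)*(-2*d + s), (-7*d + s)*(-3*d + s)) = 1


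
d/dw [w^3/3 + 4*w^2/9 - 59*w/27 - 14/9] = w^2 + 8*w/9 - 59/27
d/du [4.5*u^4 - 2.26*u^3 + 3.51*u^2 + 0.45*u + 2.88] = 18.0*u^3 - 6.78*u^2 + 7.02*u + 0.45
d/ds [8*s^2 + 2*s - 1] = 16*s + 2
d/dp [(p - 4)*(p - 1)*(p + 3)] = 3*p^2 - 4*p - 11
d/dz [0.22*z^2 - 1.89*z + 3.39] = 0.44*z - 1.89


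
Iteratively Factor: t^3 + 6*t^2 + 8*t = (t)*(t^2 + 6*t + 8) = t*(t + 2)*(t + 4)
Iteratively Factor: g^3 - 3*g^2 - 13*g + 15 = (g - 1)*(g^2 - 2*g - 15) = (g - 1)*(g + 3)*(g - 5)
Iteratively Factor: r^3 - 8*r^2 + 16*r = (r - 4)*(r^2 - 4*r) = r*(r - 4)*(r - 4)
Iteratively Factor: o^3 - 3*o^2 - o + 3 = (o - 3)*(o^2 - 1) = (o - 3)*(o + 1)*(o - 1)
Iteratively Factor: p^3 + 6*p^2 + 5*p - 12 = (p + 4)*(p^2 + 2*p - 3) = (p + 3)*(p + 4)*(p - 1)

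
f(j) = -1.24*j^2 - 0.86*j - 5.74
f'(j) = -2.48*j - 0.86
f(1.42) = -9.46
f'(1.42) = -4.38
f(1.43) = -9.51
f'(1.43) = -4.41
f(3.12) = -20.49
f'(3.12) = -8.60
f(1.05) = -8.01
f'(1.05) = -3.46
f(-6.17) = -47.64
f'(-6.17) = 14.44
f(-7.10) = -62.14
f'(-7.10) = 16.75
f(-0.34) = -5.59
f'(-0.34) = -0.02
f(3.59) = -24.81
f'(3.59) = -9.76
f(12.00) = -194.62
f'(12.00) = -30.62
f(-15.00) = -271.84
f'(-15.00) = 36.34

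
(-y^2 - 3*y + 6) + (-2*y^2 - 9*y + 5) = -3*y^2 - 12*y + 11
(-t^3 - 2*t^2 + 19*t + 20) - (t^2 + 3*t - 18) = -t^3 - 3*t^2 + 16*t + 38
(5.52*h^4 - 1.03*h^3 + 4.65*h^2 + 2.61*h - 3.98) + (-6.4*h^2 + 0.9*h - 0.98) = 5.52*h^4 - 1.03*h^3 - 1.75*h^2 + 3.51*h - 4.96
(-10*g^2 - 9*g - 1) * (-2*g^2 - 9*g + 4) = 20*g^4 + 108*g^3 + 43*g^2 - 27*g - 4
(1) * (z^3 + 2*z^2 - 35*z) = z^3 + 2*z^2 - 35*z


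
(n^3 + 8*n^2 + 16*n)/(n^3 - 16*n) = (n + 4)/(n - 4)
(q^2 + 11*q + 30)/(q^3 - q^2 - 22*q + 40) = (q + 6)/(q^2 - 6*q + 8)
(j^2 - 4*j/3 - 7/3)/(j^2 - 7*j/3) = (j + 1)/j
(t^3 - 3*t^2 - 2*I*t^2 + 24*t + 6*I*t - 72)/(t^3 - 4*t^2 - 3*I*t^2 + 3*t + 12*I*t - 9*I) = (t^2 - 2*I*t + 24)/(t^2 - t*(1 + 3*I) + 3*I)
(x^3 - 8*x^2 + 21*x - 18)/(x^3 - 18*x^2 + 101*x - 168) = (x^2 - 5*x + 6)/(x^2 - 15*x + 56)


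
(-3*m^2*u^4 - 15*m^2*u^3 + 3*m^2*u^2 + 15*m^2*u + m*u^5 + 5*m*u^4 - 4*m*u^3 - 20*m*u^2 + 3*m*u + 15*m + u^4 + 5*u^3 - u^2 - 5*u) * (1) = -3*m^2*u^4 - 15*m^2*u^3 + 3*m^2*u^2 + 15*m^2*u + m*u^5 + 5*m*u^4 - 4*m*u^3 - 20*m*u^2 + 3*m*u + 15*m + u^4 + 5*u^3 - u^2 - 5*u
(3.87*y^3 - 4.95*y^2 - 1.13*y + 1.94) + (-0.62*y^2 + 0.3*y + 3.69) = 3.87*y^3 - 5.57*y^2 - 0.83*y + 5.63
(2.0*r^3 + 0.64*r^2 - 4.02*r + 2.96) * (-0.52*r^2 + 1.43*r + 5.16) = -1.04*r^5 + 2.5272*r^4 + 13.3256*r^3 - 3.9854*r^2 - 16.5104*r + 15.2736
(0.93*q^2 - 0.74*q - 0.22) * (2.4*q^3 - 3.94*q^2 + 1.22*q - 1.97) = 2.232*q^5 - 5.4402*q^4 + 3.5222*q^3 - 1.8681*q^2 + 1.1894*q + 0.4334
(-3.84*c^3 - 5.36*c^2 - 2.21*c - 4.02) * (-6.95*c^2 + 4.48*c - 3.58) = 26.688*c^5 + 20.0488*c^4 + 5.0939*c^3 + 37.227*c^2 - 10.0978*c + 14.3916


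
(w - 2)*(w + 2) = w^2 - 4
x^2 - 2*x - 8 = (x - 4)*(x + 2)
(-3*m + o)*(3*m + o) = -9*m^2 + o^2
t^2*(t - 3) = t^3 - 3*t^2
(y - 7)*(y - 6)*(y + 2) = y^3 - 11*y^2 + 16*y + 84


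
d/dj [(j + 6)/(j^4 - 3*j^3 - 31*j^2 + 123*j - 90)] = (-3*j^2 + 18*j - 23)/(j^6 - 18*j^5 + 127*j^4 - 444*j^3 + 799*j^2 - 690*j + 225)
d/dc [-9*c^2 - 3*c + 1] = -18*c - 3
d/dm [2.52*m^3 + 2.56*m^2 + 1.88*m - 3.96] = 7.56*m^2 + 5.12*m + 1.88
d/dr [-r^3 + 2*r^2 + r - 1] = -3*r^2 + 4*r + 1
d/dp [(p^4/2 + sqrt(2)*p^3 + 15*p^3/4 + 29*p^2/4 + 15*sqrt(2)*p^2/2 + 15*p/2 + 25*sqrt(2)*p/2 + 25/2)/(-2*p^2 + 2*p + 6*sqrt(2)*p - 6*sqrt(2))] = (-4*p^5 - 9*p^4 + 14*sqrt(2)*p^4 + 78*p^3 + 74*sqrt(2)*p^3 + 32*sqrt(2)*p^2 + 167*p^2 - 260*p - 174*sqrt(2)*p - 350 - 240*sqrt(2))/(8*(p^4 - 6*sqrt(2)*p^3 - 2*p^3 + 12*sqrt(2)*p^2 + 19*p^2 - 36*p - 6*sqrt(2)*p + 18))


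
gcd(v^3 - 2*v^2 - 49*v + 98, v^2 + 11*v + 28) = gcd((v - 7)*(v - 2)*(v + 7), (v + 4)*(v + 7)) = v + 7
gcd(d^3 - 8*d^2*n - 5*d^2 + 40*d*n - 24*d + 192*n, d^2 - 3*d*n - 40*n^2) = d - 8*n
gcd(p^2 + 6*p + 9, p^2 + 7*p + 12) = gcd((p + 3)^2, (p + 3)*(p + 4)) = p + 3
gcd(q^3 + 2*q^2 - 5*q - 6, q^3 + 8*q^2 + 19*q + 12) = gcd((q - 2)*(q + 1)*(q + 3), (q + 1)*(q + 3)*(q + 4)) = q^2 + 4*q + 3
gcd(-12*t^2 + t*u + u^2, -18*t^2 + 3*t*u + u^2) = 3*t - u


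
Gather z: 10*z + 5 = 10*z + 5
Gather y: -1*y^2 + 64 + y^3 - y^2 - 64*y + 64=y^3 - 2*y^2 - 64*y + 128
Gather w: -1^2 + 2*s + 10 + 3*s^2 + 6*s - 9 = 3*s^2 + 8*s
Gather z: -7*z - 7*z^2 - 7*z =-7*z^2 - 14*z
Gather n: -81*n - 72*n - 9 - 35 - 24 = -153*n - 68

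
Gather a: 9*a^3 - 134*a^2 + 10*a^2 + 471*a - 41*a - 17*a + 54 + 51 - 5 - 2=9*a^3 - 124*a^2 + 413*a + 98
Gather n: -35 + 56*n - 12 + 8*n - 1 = 64*n - 48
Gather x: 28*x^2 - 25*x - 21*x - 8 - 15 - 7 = 28*x^2 - 46*x - 30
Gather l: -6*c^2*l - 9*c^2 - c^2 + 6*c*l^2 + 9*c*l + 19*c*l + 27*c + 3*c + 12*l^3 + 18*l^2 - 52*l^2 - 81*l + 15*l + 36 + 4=-10*c^2 + 30*c + 12*l^3 + l^2*(6*c - 34) + l*(-6*c^2 + 28*c - 66) + 40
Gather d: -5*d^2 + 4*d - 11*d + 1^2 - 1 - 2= -5*d^2 - 7*d - 2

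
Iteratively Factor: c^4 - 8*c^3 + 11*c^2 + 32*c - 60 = (c - 2)*(c^3 - 6*c^2 - c + 30) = (c - 5)*(c - 2)*(c^2 - c - 6) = (c - 5)*(c - 2)*(c + 2)*(c - 3)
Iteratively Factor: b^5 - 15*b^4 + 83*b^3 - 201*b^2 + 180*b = (b - 5)*(b^4 - 10*b^3 + 33*b^2 - 36*b) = b*(b - 5)*(b^3 - 10*b^2 + 33*b - 36) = b*(b - 5)*(b - 3)*(b^2 - 7*b + 12) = b*(b - 5)*(b - 4)*(b - 3)*(b - 3)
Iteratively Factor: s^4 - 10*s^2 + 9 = (s + 3)*(s^3 - 3*s^2 - s + 3) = (s + 1)*(s + 3)*(s^2 - 4*s + 3) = (s - 1)*(s + 1)*(s + 3)*(s - 3)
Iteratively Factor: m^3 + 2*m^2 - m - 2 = (m + 1)*(m^2 + m - 2) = (m + 1)*(m + 2)*(m - 1)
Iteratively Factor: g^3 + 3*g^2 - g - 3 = (g + 1)*(g^2 + 2*g - 3) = (g + 1)*(g + 3)*(g - 1)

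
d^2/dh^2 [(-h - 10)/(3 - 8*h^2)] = 16*(32*h^2*(h + 10) - (3*h + 10)*(8*h^2 - 3))/(8*h^2 - 3)^3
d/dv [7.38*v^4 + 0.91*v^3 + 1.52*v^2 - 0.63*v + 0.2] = 29.52*v^3 + 2.73*v^2 + 3.04*v - 0.63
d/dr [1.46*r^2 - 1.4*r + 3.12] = 2.92*r - 1.4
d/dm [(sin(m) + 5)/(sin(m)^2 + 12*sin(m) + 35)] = -cos(m)/(sin(m) + 7)^2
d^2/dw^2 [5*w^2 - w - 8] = 10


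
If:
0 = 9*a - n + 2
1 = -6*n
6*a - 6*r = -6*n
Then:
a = -13/54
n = -1/6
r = -11/27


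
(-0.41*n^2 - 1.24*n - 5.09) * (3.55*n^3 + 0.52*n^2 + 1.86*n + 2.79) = -1.4555*n^5 - 4.6152*n^4 - 19.4769*n^3 - 6.0971*n^2 - 12.927*n - 14.2011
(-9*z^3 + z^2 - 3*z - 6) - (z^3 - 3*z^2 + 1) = -10*z^3 + 4*z^2 - 3*z - 7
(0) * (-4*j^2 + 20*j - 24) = 0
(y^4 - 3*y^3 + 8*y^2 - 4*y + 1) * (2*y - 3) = 2*y^5 - 9*y^4 + 25*y^3 - 32*y^2 + 14*y - 3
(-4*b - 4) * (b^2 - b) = -4*b^3 + 4*b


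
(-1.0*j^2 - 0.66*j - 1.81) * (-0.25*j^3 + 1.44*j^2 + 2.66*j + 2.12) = 0.25*j^5 - 1.275*j^4 - 3.1579*j^3 - 6.482*j^2 - 6.2138*j - 3.8372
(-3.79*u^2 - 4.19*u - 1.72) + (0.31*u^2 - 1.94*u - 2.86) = -3.48*u^2 - 6.13*u - 4.58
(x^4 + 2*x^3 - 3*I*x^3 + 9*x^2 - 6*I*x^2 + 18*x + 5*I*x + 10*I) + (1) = x^4 + 2*x^3 - 3*I*x^3 + 9*x^2 - 6*I*x^2 + 18*x + 5*I*x + 1 + 10*I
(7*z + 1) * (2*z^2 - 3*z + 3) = 14*z^3 - 19*z^2 + 18*z + 3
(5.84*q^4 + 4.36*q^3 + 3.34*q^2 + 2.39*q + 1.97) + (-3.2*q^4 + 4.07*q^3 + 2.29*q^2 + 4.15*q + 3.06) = 2.64*q^4 + 8.43*q^3 + 5.63*q^2 + 6.54*q + 5.03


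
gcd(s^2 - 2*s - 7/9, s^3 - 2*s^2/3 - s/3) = s + 1/3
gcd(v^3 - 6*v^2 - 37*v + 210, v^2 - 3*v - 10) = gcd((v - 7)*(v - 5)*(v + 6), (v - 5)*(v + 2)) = v - 5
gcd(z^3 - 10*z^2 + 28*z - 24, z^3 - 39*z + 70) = z - 2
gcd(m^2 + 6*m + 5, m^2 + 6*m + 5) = m^2 + 6*m + 5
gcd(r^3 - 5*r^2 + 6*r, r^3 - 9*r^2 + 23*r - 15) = r - 3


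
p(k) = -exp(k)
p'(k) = -exp(k)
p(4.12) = -61.56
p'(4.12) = -61.56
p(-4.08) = -0.02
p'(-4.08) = -0.02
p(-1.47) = -0.23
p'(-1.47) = -0.23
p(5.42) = -225.88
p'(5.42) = -225.88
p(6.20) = -492.75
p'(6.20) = -492.75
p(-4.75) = -0.01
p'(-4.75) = -0.01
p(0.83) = -2.29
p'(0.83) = -2.29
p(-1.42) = -0.24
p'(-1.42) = -0.24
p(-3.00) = -0.05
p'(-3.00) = -0.05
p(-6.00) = 0.00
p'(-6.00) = 0.00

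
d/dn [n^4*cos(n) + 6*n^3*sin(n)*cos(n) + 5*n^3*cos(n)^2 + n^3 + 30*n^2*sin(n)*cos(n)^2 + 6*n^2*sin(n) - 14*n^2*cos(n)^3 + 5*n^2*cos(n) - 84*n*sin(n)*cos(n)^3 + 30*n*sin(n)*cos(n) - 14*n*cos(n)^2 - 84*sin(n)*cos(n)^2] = -n^4*sin(n) - 5*n^3*sin(2*n) + 4*n^3*cos(n) + 6*n^3*cos(2*n) + 11*n^2*sin(n)/2 + 9*n^2*sin(2*n) + 21*n^2*sin(3*n)/2 + 27*n^2*cos(n)/2 + 15*n^2*cos(2*n)/2 + 45*n^2*cos(3*n)/2 + 21*n^2/2 + 27*n*sin(n) + 14*n*sin(2*n) + 15*n*sin(3*n) - 11*n*cos(n) - 84*n*cos(2*n)^2 - 12*n*cos(2*n) - 7*n*cos(3*n) + 42*n - 6*sin(2*n) - 21*sin(4*n)/2 - 21*cos(n) - 7*cos(2*n) - 63*cos(3*n) - 7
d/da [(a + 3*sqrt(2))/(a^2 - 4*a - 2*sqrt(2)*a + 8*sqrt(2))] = (a^2 - 4*a - 2*sqrt(2)*a + 2*(a + 3*sqrt(2))*(-a + sqrt(2) + 2) + 8*sqrt(2))/(a^2 - 4*a - 2*sqrt(2)*a + 8*sqrt(2))^2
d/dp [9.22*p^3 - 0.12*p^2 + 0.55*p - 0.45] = 27.66*p^2 - 0.24*p + 0.55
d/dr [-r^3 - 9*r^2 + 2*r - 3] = -3*r^2 - 18*r + 2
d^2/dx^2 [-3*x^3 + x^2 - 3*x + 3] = 2 - 18*x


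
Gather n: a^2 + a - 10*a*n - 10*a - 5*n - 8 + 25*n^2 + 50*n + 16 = a^2 - 9*a + 25*n^2 + n*(45 - 10*a) + 8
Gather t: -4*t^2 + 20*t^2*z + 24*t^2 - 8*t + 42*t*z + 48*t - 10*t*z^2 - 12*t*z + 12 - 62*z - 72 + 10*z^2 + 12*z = t^2*(20*z + 20) + t*(-10*z^2 + 30*z + 40) + 10*z^2 - 50*z - 60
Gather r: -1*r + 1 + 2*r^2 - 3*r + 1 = 2*r^2 - 4*r + 2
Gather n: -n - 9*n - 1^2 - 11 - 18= -10*n - 30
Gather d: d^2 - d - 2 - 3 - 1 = d^2 - d - 6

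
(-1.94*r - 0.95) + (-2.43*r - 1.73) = -4.37*r - 2.68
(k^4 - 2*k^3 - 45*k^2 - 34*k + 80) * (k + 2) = k^5 - 49*k^3 - 124*k^2 + 12*k + 160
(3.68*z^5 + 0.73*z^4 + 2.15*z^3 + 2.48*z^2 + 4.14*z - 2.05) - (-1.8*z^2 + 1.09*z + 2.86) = 3.68*z^5 + 0.73*z^4 + 2.15*z^3 + 4.28*z^2 + 3.05*z - 4.91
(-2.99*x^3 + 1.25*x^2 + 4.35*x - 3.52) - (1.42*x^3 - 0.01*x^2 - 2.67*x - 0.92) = -4.41*x^3 + 1.26*x^2 + 7.02*x - 2.6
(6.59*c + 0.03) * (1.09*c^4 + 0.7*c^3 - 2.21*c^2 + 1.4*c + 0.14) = 7.1831*c^5 + 4.6457*c^4 - 14.5429*c^3 + 9.1597*c^2 + 0.9646*c + 0.0042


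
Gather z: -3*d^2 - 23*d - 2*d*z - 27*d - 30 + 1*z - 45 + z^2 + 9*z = -3*d^2 - 50*d + z^2 + z*(10 - 2*d) - 75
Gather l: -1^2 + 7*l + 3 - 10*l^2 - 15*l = -10*l^2 - 8*l + 2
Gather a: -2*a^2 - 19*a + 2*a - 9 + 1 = -2*a^2 - 17*a - 8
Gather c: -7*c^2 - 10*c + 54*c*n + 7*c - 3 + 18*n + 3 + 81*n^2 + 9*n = -7*c^2 + c*(54*n - 3) + 81*n^2 + 27*n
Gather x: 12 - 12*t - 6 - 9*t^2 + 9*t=-9*t^2 - 3*t + 6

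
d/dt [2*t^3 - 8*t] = 6*t^2 - 8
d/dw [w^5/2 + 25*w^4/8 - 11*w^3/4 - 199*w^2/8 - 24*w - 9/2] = 5*w^4/2 + 25*w^3/2 - 33*w^2/4 - 199*w/4 - 24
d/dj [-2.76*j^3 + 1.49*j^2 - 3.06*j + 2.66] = -8.28*j^2 + 2.98*j - 3.06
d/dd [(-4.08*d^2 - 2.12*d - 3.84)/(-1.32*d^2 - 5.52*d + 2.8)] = (19.7232*d^2 - 32.9856*d - 27.1328)/(1.7424*d^4 + 14.5728*d^3 + 23.0784*d^2 - 30.912*d + 7.84)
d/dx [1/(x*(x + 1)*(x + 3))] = (-x*(x + 1) - x*(x + 3) - (x + 1)*(x + 3))/(x^2*(x + 1)^2*(x + 3)^2)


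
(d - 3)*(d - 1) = d^2 - 4*d + 3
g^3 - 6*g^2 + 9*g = g*(g - 3)^2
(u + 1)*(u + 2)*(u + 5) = u^3 + 8*u^2 + 17*u + 10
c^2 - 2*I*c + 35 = (c - 7*I)*(c + 5*I)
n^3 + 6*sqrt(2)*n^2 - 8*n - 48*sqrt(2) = (n - 2*sqrt(2))*(n + 2*sqrt(2))*(n + 6*sqrt(2))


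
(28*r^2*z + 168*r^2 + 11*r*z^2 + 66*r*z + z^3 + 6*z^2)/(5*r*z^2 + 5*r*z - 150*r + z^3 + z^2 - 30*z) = (28*r^2 + 11*r*z + z^2)/(5*r*z - 25*r + z^2 - 5*z)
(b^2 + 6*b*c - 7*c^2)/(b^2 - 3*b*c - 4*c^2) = (-b^2 - 6*b*c + 7*c^2)/(-b^2 + 3*b*c + 4*c^2)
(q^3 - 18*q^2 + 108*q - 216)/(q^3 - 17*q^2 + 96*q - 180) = (q - 6)/(q - 5)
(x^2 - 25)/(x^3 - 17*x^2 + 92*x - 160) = (x + 5)/(x^2 - 12*x + 32)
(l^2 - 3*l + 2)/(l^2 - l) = (l - 2)/l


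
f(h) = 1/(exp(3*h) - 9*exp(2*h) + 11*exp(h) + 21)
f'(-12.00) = 0.00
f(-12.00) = 0.05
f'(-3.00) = 0.00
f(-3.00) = 0.05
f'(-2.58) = -0.00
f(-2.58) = 0.05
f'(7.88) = -0.00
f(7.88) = 0.00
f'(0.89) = 0.47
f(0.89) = 0.11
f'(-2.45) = -0.00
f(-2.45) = 0.05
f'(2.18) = -0.07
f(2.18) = 0.01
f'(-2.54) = -0.00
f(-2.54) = 0.05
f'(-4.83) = -0.00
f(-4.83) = 0.05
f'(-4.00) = -0.00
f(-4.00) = 0.05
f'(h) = (-3*exp(3*h) + 18*exp(2*h) - 11*exp(h))/(exp(3*h) - 9*exp(2*h) + 11*exp(h) + 21)^2 = (-3*exp(2*h) + 18*exp(h) - 11)*exp(h)/(exp(3*h) - 9*exp(2*h) + 11*exp(h) + 21)^2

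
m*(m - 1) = m^2 - m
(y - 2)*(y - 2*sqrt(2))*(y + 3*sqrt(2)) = y^3 - 2*y^2 + sqrt(2)*y^2 - 12*y - 2*sqrt(2)*y + 24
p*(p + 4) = p^2 + 4*p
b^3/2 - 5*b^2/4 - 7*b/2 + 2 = (b/2 + 1)*(b - 4)*(b - 1/2)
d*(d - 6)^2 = d^3 - 12*d^2 + 36*d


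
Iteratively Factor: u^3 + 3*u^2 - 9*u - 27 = (u - 3)*(u^2 + 6*u + 9) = (u - 3)*(u + 3)*(u + 3)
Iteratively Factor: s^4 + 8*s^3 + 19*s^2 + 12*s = (s + 3)*(s^3 + 5*s^2 + 4*s) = s*(s + 3)*(s^2 + 5*s + 4) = s*(s + 3)*(s + 4)*(s + 1)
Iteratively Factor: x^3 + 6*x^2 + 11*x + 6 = (x + 1)*(x^2 + 5*x + 6) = (x + 1)*(x + 3)*(x + 2)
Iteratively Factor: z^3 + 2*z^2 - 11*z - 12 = (z - 3)*(z^2 + 5*z + 4) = (z - 3)*(z + 4)*(z + 1)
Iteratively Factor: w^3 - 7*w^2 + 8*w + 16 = (w - 4)*(w^2 - 3*w - 4) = (w - 4)^2*(w + 1)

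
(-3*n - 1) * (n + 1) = -3*n^2 - 4*n - 1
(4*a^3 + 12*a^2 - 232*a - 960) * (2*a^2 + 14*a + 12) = 8*a^5 + 80*a^4 - 248*a^3 - 5024*a^2 - 16224*a - 11520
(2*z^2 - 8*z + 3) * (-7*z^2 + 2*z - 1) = -14*z^4 + 60*z^3 - 39*z^2 + 14*z - 3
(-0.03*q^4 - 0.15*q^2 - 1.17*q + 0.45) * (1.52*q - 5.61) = -0.0456*q^5 + 0.1683*q^4 - 0.228*q^3 - 0.9369*q^2 + 7.2477*q - 2.5245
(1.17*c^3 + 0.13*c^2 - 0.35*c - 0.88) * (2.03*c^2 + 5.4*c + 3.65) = 2.3751*c^5 + 6.5819*c^4 + 4.262*c^3 - 3.2019*c^2 - 6.0295*c - 3.212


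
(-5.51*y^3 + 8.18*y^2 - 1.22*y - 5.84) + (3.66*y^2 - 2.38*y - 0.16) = -5.51*y^3 + 11.84*y^2 - 3.6*y - 6.0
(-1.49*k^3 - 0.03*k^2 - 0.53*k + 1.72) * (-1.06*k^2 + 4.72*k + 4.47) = 1.5794*k^5 - 7.001*k^4 - 6.2401*k^3 - 4.4589*k^2 + 5.7493*k + 7.6884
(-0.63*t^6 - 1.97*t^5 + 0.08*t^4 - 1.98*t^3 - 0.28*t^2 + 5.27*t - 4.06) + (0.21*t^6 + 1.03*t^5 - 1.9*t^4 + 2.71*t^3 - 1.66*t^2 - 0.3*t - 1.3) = -0.42*t^6 - 0.94*t^5 - 1.82*t^4 + 0.73*t^3 - 1.94*t^2 + 4.97*t - 5.36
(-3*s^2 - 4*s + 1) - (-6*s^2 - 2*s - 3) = 3*s^2 - 2*s + 4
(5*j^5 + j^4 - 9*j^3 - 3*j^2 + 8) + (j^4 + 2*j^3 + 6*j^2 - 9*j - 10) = 5*j^5 + 2*j^4 - 7*j^3 + 3*j^2 - 9*j - 2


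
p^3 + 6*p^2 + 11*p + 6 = (p + 1)*(p + 2)*(p + 3)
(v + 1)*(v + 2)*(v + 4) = v^3 + 7*v^2 + 14*v + 8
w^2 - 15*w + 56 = (w - 8)*(w - 7)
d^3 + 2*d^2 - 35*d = d*(d - 5)*(d + 7)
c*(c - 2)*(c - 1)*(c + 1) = c^4 - 2*c^3 - c^2 + 2*c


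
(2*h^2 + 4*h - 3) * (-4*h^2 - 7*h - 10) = -8*h^4 - 30*h^3 - 36*h^2 - 19*h + 30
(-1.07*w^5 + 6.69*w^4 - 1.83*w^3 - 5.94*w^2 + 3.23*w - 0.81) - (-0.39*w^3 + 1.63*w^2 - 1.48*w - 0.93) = -1.07*w^5 + 6.69*w^4 - 1.44*w^3 - 7.57*w^2 + 4.71*w + 0.12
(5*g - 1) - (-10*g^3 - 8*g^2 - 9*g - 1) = 10*g^3 + 8*g^2 + 14*g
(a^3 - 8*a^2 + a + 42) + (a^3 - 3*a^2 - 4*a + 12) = 2*a^3 - 11*a^2 - 3*a + 54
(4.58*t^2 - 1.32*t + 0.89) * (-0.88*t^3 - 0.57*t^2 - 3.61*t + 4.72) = -4.0304*t^5 - 1.449*t^4 - 16.5646*t^3 + 25.8755*t^2 - 9.4433*t + 4.2008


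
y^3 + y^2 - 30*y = y*(y - 5)*(y + 6)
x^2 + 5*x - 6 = (x - 1)*(x + 6)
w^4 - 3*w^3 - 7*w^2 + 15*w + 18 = (w - 3)^2*(w + 1)*(w + 2)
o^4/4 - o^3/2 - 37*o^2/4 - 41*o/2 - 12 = (o/2 + 1/2)*(o/2 + 1)*(o - 8)*(o + 3)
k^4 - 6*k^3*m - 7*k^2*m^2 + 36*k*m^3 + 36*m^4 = (k - 6*m)*(k - 3*m)*(k + m)*(k + 2*m)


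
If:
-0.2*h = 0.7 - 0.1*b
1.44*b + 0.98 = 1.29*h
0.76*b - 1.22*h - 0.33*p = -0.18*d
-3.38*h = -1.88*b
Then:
No Solution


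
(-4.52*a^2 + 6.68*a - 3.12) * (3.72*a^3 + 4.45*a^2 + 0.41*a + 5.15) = -16.8144*a^5 + 4.7356*a^4 + 16.2664*a^3 - 34.4232*a^2 + 33.1228*a - 16.068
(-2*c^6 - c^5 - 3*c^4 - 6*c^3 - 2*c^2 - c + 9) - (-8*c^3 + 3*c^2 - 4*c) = -2*c^6 - c^5 - 3*c^4 + 2*c^3 - 5*c^2 + 3*c + 9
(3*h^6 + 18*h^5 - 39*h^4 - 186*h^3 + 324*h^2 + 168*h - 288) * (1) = 3*h^6 + 18*h^5 - 39*h^4 - 186*h^3 + 324*h^2 + 168*h - 288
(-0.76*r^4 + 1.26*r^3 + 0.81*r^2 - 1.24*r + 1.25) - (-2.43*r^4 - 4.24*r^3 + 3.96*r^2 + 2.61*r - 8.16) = 1.67*r^4 + 5.5*r^3 - 3.15*r^2 - 3.85*r + 9.41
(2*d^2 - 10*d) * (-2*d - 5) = -4*d^3 + 10*d^2 + 50*d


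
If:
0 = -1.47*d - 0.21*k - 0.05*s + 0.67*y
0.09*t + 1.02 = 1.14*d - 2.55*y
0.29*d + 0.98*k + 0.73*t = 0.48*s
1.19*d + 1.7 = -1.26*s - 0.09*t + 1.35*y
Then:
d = 4.94638506355932*y + 1.97417902542373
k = -29.9933505473164*y - 12.8215515284504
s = -6.05164856991525*y - 4.1903469279661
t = 34.3208774717514*y + 13.6729343220339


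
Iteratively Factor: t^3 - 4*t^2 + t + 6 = (t - 3)*(t^2 - t - 2) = (t - 3)*(t + 1)*(t - 2)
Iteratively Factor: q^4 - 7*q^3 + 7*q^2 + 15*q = (q - 3)*(q^3 - 4*q^2 - 5*q) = (q - 3)*(q + 1)*(q^2 - 5*q) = (q - 5)*(q - 3)*(q + 1)*(q)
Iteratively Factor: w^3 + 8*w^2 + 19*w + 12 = (w + 3)*(w^2 + 5*w + 4) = (w + 1)*(w + 3)*(w + 4)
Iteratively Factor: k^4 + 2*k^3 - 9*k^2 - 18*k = (k + 3)*(k^3 - k^2 - 6*k) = (k + 2)*(k + 3)*(k^2 - 3*k) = (k - 3)*(k + 2)*(k + 3)*(k)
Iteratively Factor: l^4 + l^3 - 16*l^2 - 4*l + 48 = (l + 4)*(l^3 - 3*l^2 - 4*l + 12) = (l - 3)*(l + 4)*(l^2 - 4) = (l - 3)*(l + 2)*(l + 4)*(l - 2)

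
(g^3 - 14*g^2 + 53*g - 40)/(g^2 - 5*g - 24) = (g^2 - 6*g + 5)/(g + 3)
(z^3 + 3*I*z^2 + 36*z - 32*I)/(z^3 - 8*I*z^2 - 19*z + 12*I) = (z + 8*I)/(z - 3*I)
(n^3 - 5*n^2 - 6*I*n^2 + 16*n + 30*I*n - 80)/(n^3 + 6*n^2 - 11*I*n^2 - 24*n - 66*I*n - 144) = (n^2 + n*(-5 + 2*I) - 10*I)/(n^2 + 3*n*(2 - I) - 18*I)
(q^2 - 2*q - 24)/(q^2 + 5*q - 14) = (q^2 - 2*q - 24)/(q^2 + 5*q - 14)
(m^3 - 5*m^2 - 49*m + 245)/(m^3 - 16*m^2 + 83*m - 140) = (m + 7)/(m - 4)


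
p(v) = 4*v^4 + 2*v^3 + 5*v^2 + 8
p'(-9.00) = -11268.00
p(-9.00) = 25199.00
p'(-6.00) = -3300.00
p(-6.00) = 4940.00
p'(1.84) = 138.39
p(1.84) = 83.24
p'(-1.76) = -86.24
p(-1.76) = 50.96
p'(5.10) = 2329.48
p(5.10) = 3109.43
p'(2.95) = 492.47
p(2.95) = 405.79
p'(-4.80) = -1679.23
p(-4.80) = 2025.38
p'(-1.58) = -63.93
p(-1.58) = 37.52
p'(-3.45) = -620.10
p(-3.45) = 552.06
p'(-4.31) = -1212.65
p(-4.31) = 1321.04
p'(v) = 16*v^3 + 6*v^2 + 10*v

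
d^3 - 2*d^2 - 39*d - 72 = (d - 8)*(d + 3)^2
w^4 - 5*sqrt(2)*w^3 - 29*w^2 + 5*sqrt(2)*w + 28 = (w - 1)*(w + 1)*(w - 7*sqrt(2))*(w + 2*sqrt(2))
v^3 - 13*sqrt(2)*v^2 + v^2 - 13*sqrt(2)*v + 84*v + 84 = (v + 1)*(v - 7*sqrt(2))*(v - 6*sqrt(2))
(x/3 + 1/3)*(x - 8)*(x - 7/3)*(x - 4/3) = x^4/3 - 32*x^3/9 + 187*x^2/27 + 68*x/27 - 224/27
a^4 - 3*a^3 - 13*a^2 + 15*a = a*(a - 5)*(a - 1)*(a + 3)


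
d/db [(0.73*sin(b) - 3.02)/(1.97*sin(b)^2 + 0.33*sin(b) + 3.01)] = (-1.4381*sin(b)^2 + 11.8988*sin(b) + 3.1939)*cos(b)/(3.8809*sin(b)^4 + 1.3002*sin(b)^3 + 11.9683*sin(b)^2 + 1.9866*sin(b) + 9.0601)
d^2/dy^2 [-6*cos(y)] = 6*cos(y)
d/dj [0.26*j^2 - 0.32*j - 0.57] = 0.52*j - 0.32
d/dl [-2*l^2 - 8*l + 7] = -4*l - 8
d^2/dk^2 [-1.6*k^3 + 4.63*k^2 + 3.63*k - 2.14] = 9.26 - 9.6*k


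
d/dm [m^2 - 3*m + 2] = 2*m - 3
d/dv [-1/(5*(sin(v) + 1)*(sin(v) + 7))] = 2*(sin(v) + 4)*cos(v)/(5*(sin(v) + 1)^2*(sin(v) + 7)^2)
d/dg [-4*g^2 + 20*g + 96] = 20 - 8*g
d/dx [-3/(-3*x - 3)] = -1/(x + 1)^2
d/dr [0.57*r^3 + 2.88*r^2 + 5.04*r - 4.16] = 1.71*r^2 + 5.76*r + 5.04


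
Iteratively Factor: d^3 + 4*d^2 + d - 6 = (d + 2)*(d^2 + 2*d - 3) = (d - 1)*(d + 2)*(d + 3)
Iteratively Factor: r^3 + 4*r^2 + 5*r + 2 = (r + 1)*(r^2 + 3*r + 2) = (r + 1)*(r + 2)*(r + 1)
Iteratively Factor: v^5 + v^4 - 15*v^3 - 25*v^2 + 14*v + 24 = (v + 1)*(v^4 - 15*v^2 - 10*v + 24) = (v - 4)*(v + 1)*(v^3 + 4*v^2 + v - 6) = (v - 4)*(v + 1)*(v + 3)*(v^2 + v - 2) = (v - 4)*(v - 1)*(v + 1)*(v + 3)*(v + 2)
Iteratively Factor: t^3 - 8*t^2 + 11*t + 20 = (t - 4)*(t^2 - 4*t - 5) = (t - 5)*(t - 4)*(t + 1)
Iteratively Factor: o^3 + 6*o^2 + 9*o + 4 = (o + 4)*(o^2 + 2*o + 1) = (o + 1)*(o + 4)*(o + 1)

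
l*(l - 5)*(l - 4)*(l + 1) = l^4 - 8*l^3 + 11*l^2 + 20*l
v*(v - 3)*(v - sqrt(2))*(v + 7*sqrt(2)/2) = v^4 - 3*v^3 + 5*sqrt(2)*v^3/2 - 15*sqrt(2)*v^2/2 - 7*v^2 + 21*v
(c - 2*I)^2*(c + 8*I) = c^3 + 4*I*c^2 + 28*c - 32*I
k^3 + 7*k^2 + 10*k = k*(k + 2)*(k + 5)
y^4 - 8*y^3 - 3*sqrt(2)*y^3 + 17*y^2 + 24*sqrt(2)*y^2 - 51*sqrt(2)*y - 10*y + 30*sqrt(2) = (y - 5)*(y - 2)*(y - 1)*(y - 3*sqrt(2))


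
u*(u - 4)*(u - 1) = u^3 - 5*u^2 + 4*u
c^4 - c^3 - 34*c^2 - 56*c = c*(c - 7)*(c + 2)*(c + 4)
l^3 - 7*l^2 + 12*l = l*(l - 4)*(l - 3)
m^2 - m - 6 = (m - 3)*(m + 2)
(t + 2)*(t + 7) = t^2 + 9*t + 14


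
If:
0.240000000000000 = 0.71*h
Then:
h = 0.34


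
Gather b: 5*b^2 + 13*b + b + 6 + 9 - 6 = 5*b^2 + 14*b + 9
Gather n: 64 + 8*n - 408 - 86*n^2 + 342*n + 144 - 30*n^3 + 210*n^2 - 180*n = -30*n^3 + 124*n^2 + 170*n - 200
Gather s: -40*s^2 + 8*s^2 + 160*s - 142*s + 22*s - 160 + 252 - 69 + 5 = -32*s^2 + 40*s + 28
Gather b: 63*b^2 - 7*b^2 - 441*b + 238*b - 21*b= 56*b^2 - 224*b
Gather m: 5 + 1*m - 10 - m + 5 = 0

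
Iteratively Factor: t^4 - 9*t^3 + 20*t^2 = (t - 5)*(t^3 - 4*t^2) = (t - 5)*(t - 4)*(t^2) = t*(t - 5)*(t - 4)*(t)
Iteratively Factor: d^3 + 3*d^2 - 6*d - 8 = (d + 1)*(d^2 + 2*d - 8) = (d + 1)*(d + 4)*(d - 2)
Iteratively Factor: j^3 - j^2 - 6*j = (j)*(j^2 - j - 6) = j*(j - 3)*(j + 2)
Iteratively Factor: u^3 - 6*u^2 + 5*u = (u)*(u^2 - 6*u + 5) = u*(u - 5)*(u - 1)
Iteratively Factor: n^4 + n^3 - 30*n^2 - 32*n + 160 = (n + 4)*(n^3 - 3*n^2 - 18*n + 40) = (n - 2)*(n + 4)*(n^2 - n - 20) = (n - 2)*(n + 4)^2*(n - 5)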